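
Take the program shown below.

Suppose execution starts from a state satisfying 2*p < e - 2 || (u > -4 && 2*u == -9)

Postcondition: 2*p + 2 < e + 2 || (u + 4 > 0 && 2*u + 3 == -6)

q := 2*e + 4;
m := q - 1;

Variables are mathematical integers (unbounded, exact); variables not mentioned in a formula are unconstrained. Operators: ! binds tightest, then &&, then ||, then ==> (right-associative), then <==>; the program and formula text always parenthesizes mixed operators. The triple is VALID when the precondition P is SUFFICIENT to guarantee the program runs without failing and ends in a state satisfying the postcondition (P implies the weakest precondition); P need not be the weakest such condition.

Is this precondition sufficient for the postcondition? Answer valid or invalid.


Working backward. After the program, the postcondition 2*p + 2 < e + 2 || (u + 4 > 0 && 2*u + 3 == -6) must hold; in canonical form it is 2*p < e || (u > -4 && 2*u == -9).
Before m := q - 1: 2*p < e || (u > -4 && 2*u == -9)
Before q := 2*e + 4: 2*p < e || (u > -4 && 2*u == -9)
The weakest precondition is 2*p < e || (u > -4 && 2*u == -9).
Check whether 2*p < e - 2 || (u > -4 && 2*u == -9) implies it.
Every state satisfying the precondition satisfies the weakest precondition: the implication holds.
Answer: valid


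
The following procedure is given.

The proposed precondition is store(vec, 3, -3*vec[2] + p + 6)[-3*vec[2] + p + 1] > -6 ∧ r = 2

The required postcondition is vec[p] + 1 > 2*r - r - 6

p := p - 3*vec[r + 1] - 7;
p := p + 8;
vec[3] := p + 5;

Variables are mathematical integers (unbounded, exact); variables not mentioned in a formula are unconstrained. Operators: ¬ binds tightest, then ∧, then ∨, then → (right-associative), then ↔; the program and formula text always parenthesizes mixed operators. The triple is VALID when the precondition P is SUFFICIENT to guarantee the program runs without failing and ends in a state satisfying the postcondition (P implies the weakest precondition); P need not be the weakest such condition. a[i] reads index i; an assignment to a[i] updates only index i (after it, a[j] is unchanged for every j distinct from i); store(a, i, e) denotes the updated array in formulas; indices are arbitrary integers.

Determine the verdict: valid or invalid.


Working backward. After the program, the postcondition vec[p] + 1 > 2*r - r - 6 must hold; in canonical form it is vec[p] > r - 7.
Before vec[3] := p + 5: store(vec, 3, p + 5)[p] > r - 7
Before p := p + 8: store(vec, 3, p + 13)[p + 8] > r - 7
Before p := p - 3*vec[r + 1] - 7: store(vec, 3, -3*vec[r + 1] + p + 6)[-3*vec[r + 1] + p + 1] > r - 7
The weakest precondition is store(vec, 3, -3*vec[r + 1] + p + 6)[-3*vec[r + 1] + p + 1] > r - 7.
Check whether store(vec, 3, -3*vec[2] + p + 6)[-3*vec[2] + p + 1] > -6 ∧ r = 2 implies it.
Countermodel: at the initial state p = 0, r = 2, vec = {[1] = 7040, [2] = 0, [3] = -1, [4] = -5, elsewhere 5}, the precondition holds but the weakest precondition fails.
Answer: invalid


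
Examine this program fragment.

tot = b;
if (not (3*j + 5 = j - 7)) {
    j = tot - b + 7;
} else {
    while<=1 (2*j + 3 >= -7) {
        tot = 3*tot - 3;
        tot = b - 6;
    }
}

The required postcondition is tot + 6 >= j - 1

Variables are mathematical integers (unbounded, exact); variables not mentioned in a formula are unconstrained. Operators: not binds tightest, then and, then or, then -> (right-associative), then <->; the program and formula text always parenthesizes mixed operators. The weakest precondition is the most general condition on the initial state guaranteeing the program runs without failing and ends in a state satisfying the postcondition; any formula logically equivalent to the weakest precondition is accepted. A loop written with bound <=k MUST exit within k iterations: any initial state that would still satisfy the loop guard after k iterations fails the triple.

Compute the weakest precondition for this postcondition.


Working backward. After the program, the postcondition tot + 6 >= j - 1 must hold; in canonical form it is tot >= j - 7.
Then branch requires b >= 0; else branch requires (2*j >= -10 -> ((not (2*j >= -10)) and b >= j - 1)) and ((not (2*j >= -10)) -> tot >= j - 7).
Before the if: ((not (2*j = -12)) -> b >= 0) and (2*j = -12 -> ((2*j >= -10 -> ((not (2*j >= -10)) and b >= j - 1)) and ((not (2*j >= -10)) -> tot >= j - 7)))
Before tot := b: ((not (2*j = -12)) -> b >= 0) and (2*j = -12 -> ((2*j >= -10 -> ((not (2*j >= -10)) and b >= j - 1)) and ((not (2*j >= -10)) -> b >= j - 7)))
Answer: WP = ((not (2*j = -12)) -> b >= 0) and (2*j = -12 -> ((2*j >= -10 -> ((not (2*j >= -10)) and b >= j - 1)) and ((not (2*j >= -10)) -> b >= j - 7)))


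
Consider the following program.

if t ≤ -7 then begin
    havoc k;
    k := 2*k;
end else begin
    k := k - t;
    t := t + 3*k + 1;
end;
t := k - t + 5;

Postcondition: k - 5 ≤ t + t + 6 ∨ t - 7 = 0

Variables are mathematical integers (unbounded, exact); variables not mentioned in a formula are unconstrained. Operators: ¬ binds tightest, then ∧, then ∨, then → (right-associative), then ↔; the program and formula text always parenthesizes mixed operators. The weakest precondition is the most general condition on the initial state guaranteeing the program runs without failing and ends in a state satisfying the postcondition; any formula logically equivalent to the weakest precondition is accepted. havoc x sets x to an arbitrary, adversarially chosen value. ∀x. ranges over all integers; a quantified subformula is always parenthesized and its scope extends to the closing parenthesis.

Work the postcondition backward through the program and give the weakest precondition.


Working backward. After the program, the postcondition k - 5 ≤ t + t + 6 ∨ t - 7 = 0 must hold; in canonical form it is k ≤ 2*t + 11 ∨ t = 7.
Before t := k - t + 5: 2*t ≤ k + 21 ∨ k = t + 2
Then branch requires ∀k_1. (2*t ≤ 2*k_1 + 21 ∨ 2*k_1 = t + 2); else branch requires 5*k ≤ 3*t + 19 ∨ t = 2*k + 3.
Before the if: (t ≤ -7 → (∀k_1. (2*t ≤ 2*k_1 + 21 ∨ 2*k_1 = t + 2))) ∧ ((¬(t ≤ -7)) → (5*k ≤ 3*t + 19 ∨ t = 2*k + 3))
Answer: WP = (t ≤ -7 → (∀k_1. (2*t ≤ 2*k_1 + 21 ∨ 2*k_1 = t + 2))) ∧ ((¬(t ≤ -7)) → (5*k ≤ 3*t + 19 ∨ t = 2*k + 3))


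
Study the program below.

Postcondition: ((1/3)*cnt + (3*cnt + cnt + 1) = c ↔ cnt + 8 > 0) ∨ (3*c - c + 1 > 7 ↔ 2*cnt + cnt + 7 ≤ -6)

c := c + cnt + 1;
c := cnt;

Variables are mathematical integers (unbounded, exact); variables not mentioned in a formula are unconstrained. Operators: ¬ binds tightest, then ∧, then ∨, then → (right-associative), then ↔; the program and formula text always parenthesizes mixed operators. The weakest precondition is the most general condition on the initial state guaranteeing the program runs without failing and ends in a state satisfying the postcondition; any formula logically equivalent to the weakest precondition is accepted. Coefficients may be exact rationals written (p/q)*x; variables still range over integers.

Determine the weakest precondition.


Working backward. After the program, the postcondition ((1/3)*cnt + (3*cnt + cnt + 1) = c ↔ cnt + 8 > 0) ∨ (3*c - c + 1 > 7 ↔ 2*cnt + cnt + 7 ≤ -6) must hold; in canonical form it is ((13/3)*cnt = c - 1 ↔ cnt > -8) ∨ (2*c > 6 ↔ 3*cnt ≤ -13).
Before c := cnt: ((10/3)*cnt = -1 ↔ cnt > -8) ∨ (2*cnt > 6 ↔ 3*cnt ≤ -13)
Before c := c + cnt + 1: ((10/3)*cnt = -1 ↔ cnt > -8) ∨ (2*cnt > 6 ↔ 3*cnt ≤ -13)
Answer: WP = ((10/3)*cnt = -1 ↔ cnt > -8) ∨ (2*cnt > 6 ↔ 3*cnt ≤ -13)


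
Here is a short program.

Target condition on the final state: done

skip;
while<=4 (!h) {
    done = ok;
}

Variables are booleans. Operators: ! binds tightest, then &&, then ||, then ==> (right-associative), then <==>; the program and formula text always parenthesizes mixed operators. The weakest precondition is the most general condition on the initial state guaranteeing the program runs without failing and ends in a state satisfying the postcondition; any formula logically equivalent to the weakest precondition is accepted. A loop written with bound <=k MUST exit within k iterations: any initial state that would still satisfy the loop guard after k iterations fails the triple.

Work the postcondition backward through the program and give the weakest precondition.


Working backward. After the program, done must hold.
Before the loop (bound <=4), unroll the exhaustion recursion (WP_0 = exit-now case; WP_j = one more guarded iteration, up to j = 4):
  WP_0: h && done
  WP_1: ((!h) ==> (h && ok)) && (h ==> done)
  WP_2: ((!h) ==> (((!h) ==> (h && ok)) && (h ==> ok))) && (h ==> done)
  WP_3: ((!h) ==> (((!h) ==> (((!h) ==> (h && ok)) && (h ==> ok))) && (h ==> ok))) && (h ==> done)
  WP_4: ((!h) ==> (((!h) ==> (((!h) ==> (((!h) ==> (h && ok)) && (h ==> ok))) && (h ==> ok))) && (h ==> ok))) && (h ==> done)
So before the loop: ((!h) ==> (((!h) ==> (((!h) ==> (((!h) ==> (h && ok)) && (h ==> ok))) && (h ==> ok))) && (h ==> ok))) && (h ==> done)
Before skip: ((!h) ==> (((!h) ==> (((!h) ==> (((!h) ==> (h && ok)) && (h ==> ok))) && (h ==> ok))) && (h ==> ok))) && (h ==> done)
Answer: WP = ((!h) ==> (((!h) ==> (((!h) ==> (((!h) ==> (h && ok)) && (h ==> ok))) && (h ==> ok))) && (h ==> ok))) && (h ==> done)


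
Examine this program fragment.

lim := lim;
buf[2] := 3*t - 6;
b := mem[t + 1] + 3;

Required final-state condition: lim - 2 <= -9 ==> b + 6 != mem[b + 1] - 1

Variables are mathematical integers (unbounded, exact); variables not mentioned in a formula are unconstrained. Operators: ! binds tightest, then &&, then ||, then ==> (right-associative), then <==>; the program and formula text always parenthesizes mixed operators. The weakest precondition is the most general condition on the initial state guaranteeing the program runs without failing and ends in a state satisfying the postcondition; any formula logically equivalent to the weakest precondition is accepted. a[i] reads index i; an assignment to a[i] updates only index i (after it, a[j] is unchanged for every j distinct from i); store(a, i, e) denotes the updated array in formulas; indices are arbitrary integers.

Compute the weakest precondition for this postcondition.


Working backward. After the program, the postcondition lim - 2 <= -9 ==> b + 6 != mem[b + 1] - 1 must hold; in canonical form it is lim <= -7 ==> b != mem[b + 1] - 7.
Before b := mem[t + 1] + 3: lim <= -7 ==> mem[t + 1] != mem[mem[t + 1] + 4] - 10
Before buf[2] := 3*t - 6: lim <= -7 ==> mem[t + 1] != mem[mem[t + 1] + 4] - 10
Before lim := lim: lim <= -7 ==> mem[t + 1] != mem[mem[t + 1] + 4] - 10
Answer: WP = lim <= -7 ==> mem[t + 1] != mem[mem[t + 1] + 4] - 10


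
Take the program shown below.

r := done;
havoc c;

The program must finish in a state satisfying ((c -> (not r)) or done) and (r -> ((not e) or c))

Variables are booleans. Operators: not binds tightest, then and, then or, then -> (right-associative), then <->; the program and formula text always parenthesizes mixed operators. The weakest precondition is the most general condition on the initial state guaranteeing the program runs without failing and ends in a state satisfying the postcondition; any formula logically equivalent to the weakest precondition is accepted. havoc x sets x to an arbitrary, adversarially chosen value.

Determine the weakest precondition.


Working backward. After the program, ((c -> (not r)) or done) and (r -> ((not e) or c)) must hold.
Before havoc c: ((not r) or done) and (r -> (not e))
Before r := done: done -> (not e)
Answer: WP = done -> (not e)


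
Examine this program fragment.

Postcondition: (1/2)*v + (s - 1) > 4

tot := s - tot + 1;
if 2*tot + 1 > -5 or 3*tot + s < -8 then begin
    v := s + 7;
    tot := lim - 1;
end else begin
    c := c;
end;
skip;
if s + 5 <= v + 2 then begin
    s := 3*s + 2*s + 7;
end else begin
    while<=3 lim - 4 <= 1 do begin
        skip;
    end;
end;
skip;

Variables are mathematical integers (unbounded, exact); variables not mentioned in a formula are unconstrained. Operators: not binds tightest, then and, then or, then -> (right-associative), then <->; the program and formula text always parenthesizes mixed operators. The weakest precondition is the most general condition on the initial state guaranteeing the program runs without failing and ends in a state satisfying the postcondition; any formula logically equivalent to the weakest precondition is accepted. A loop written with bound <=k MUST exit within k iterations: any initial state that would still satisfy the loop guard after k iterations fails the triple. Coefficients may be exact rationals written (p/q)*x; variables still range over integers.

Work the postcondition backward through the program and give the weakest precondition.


Working backward. After the program, the postcondition (1/2)*v + (s - 1) > 4 must hold; in canonical form it is s + (1/2)*v > 5.
Before skip: s + (1/2)*v > 5
Then branch requires 5*s + (1/2)*v > -2; else branch requires (lim <= 5 -> ((lim <= 5 -> ((lim <= 5 -> ((not (lim <= 5)) and s + (1/2)*v > 5)) and ((not (lim <= 5)) -> s + (1/2)*v > 5))) and ((not (lim <= 5)) -> s + (1/2)*v > 5))) and ((not (lim <= 5)) -> s + (1/2)*v > 5).
Before the if: (s <= v - 3 -> 5*s + (1/2)*v > -2) and ((not (s <= v - 3)) -> ((lim <= 5 -> ((lim <= 5 -> ((lim <= 5 -> ((not (lim <= 5)) and s + (1/2)*v > 5)) and ((not (lim <= 5)) -> s + (1/2)*v > 5))) and ((not (lim <= 5)) -> s + (1/2)*v > 5))) and ((not (lim <= 5)) -> s + (1/2)*v > 5)))
Before skip: (s <= v - 3 -> 5*s + (1/2)*v > -2) and ((not (s <= v - 3)) -> ((lim <= 5 -> ((lim <= 5 -> ((lim <= 5 -> ((not (lim <= 5)) and s + (1/2)*v > 5)) and ((not (lim <= 5)) -> s + (1/2)*v > 5))) and ((not (lim <= 5)) -> s + (1/2)*v > 5))) and ((not (lim <= 5)) -> s + (1/2)*v > 5)))
Then branch requires (11/2)*s > -11/2; else branch requires (s <= v - 3 -> 5*s + (1/2)*v > -2) and ((not (s <= v - 3)) -> ((lim <= 5 -> ((lim <= 5 -> ((lim <= 5 -> ((not (lim <= 5)) and s + (1/2)*v > 5)) and ((not (lim <= 5)) -> s + (1/2)*v > 5))) and ((not (lim <= 5)) -> s + (1/2)*v > 5))) and ((not (lim <= 5)) -> s + (1/2)*v > 5))).
Before the if: ((2*tot > -6 or s + 3*tot < -8) -> (11/2)*s > -11/2) and ((not (2*tot > -6 or s + 3*tot < -8)) -> ((s <= v - 3 -> 5*s + (1/2)*v > -2) and ((not (s <= v - 3)) -> ((lim <= 5 -> ((lim <= 5 -> ((lim <= 5 -> ((not (lim <= 5)) and s + (1/2)*v > 5)) and ((not (lim <= 5)) -> s + (1/2)*v > 5))) and ((not (lim <= 5)) -> s + (1/2)*v > 5))) and ((not (lim <= 5)) -> s + (1/2)*v > 5)))))
Before tot := s - tot + 1: ((2*s > 2*tot - 8 or 4*s < 3*tot - 11) -> (11/2)*s > -11/2) and ((not (2*s > 2*tot - 8 or 4*s < 3*tot - 11)) -> ((s <= v - 3 -> 5*s + (1/2)*v > -2) and ((not (s <= v - 3)) -> ((lim <= 5 -> ((lim <= 5 -> ((lim <= 5 -> ((not (lim <= 5)) and s + (1/2)*v > 5)) and ((not (lim <= 5)) -> s + (1/2)*v > 5))) and ((not (lim <= 5)) -> s + (1/2)*v > 5))) and ((not (lim <= 5)) -> s + (1/2)*v > 5)))))
Answer: WP = ((2*s > 2*tot - 8 or 4*s < 3*tot - 11) -> (11/2)*s > -11/2) and ((not (2*s > 2*tot - 8 or 4*s < 3*tot - 11)) -> ((s <= v - 3 -> 5*s + (1/2)*v > -2) and ((not (s <= v - 3)) -> ((lim <= 5 -> ((lim <= 5 -> ((lim <= 5 -> ((not (lim <= 5)) and s + (1/2)*v > 5)) and ((not (lim <= 5)) -> s + (1/2)*v > 5))) and ((not (lim <= 5)) -> s + (1/2)*v > 5))) and ((not (lim <= 5)) -> s + (1/2)*v > 5)))))


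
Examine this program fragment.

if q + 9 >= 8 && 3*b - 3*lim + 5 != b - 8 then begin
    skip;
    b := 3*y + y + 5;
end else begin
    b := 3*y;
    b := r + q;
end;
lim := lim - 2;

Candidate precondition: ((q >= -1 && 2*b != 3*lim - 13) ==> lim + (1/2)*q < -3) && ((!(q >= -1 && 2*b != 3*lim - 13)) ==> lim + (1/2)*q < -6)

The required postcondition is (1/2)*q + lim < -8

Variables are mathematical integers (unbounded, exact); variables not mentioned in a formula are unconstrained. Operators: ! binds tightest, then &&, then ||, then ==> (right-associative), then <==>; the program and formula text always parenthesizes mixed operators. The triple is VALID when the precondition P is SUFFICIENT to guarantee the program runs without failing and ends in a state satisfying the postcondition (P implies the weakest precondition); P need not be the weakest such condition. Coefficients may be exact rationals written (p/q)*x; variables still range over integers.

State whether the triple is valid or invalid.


Working backward. After the program, the postcondition (1/2)*q + lim < -8 must hold; in canonical form it is lim + (1/2)*q < -8.
Before lim := lim - 2: lim + (1/2)*q < -6
Then branch requires lim + (1/2)*q < -6; else branch requires lim + (1/2)*q < -6.
Before the if: ((q >= -1 && 2*b != 3*lim - 13) ==> lim + (1/2)*q < -6) && ((!(q >= -1 && 2*b != 3*lim - 13)) ==> lim + (1/2)*q < -6)
The weakest precondition is ((q >= -1 && 2*b != 3*lim - 13) ==> lim + (1/2)*q < -6) && ((!(q >= -1 && 2*b != 3*lim - 13)) ==> lim + (1/2)*q < -6).
Check whether ((q >= -1 && 2*b != 3*lim - 13) ==> lim + (1/2)*q < -3) && ((!(q >= -1 && 2*b != 3*lim - 13)) ==> lim + (1/2)*q < -6) implies it.
Countermodel: at the initial state b = -12, lim = -3, q = -1, the precondition holds but the weakest precondition fails.
Answer: invalid


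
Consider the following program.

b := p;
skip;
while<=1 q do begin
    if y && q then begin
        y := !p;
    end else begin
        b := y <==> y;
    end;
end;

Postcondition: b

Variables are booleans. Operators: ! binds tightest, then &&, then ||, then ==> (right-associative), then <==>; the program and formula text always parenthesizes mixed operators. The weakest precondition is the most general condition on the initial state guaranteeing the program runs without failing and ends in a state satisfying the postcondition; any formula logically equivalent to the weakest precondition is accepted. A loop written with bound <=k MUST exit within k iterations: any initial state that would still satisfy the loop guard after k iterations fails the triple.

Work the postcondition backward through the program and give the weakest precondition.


Working backward. After the program, b must hold.
Before the loop (bound <=1), unroll the exhaustion recursion (WP_0 = exit-now case; WP_j = one more guarded iteration, up to j = 1):
  WP_0: (!q) && b
  WP_1: (q ==> (((y && q) ==> ((!q) && b)) && ((!(y && q)) ==> (!q)))) && ((!q) ==> b)
So before the loop: (q ==> (((y && q) ==> ((!q) && b)) && ((!(y && q)) ==> (!q)))) && ((!q) ==> b)
Before skip: (q ==> (((y && q) ==> ((!q) && b)) && ((!(y && q)) ==> (!q)))) && ((!q) ==> b)
Before b := p: (q ==> (((y && q) ==> ((!q) && p)) && ((!(y && q)) ==> (!q)))) && ((!q) ==> p)
Answer: WP = (q ==> (((y && q) ==> ((!q) && p)) && ((!(y && q)) ==> (!q)))) && ((!q) ==> p)


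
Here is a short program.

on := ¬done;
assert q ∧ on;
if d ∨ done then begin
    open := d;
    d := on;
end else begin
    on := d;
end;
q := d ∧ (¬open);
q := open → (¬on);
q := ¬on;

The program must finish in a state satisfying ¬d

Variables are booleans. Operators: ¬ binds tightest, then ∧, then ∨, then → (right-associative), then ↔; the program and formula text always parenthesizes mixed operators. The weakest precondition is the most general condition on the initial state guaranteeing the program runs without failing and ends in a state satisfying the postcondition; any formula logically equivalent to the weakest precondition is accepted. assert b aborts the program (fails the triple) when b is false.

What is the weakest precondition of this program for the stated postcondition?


Working backward. After the program, ¬d must hold.
Before q := ¬on: ¬d
Before q := open → (¬on): ¬d
Before q := d ∧ (¬open): ¬d
Then branch requires ¬on; else branch requires ¬d.
Before the if: ((d ∨ done) → (¬on)) ∧ ((¬(d ∨ done)) → (¬d))
Before assert q ∧ on: q ∧ on ∧ ((d ∨ done) → (¬on)) ∧ ((¬(d ∨ done)) → (¬d))
Before on := ¬done: q ∧ (¬done) ∧ ((d ∨ done) → done) ∧ ((¬(d ∨ done)) → (¬d))
Answer: WP = q ∧ (¬done) ∧ ((d ∨ done) → done) ∧ ((¬(d ∨ done)) → (¬d))


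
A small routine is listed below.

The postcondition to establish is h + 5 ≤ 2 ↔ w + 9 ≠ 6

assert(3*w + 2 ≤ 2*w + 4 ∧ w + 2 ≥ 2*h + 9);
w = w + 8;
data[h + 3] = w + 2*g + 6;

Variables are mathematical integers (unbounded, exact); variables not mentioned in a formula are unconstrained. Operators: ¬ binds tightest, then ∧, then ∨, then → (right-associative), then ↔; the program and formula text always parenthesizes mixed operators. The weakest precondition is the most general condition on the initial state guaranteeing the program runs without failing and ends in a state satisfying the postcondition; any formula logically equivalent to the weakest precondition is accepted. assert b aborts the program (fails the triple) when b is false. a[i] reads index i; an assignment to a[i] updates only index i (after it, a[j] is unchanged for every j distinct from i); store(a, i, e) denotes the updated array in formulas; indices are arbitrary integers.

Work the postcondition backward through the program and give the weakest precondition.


Working backward. After the program, the postcondition h + 5 ≤ 2 ↔ w + 9 ≠ 6 must hold; in canonical form it is h ≤ -3 ↔ w ≠ -3.
Before data[h + 3] := w + 2*g + 6: h ≤ -3 ↔ w ≠ -3
Before w := w + 8: h ≤ -3 ↔ w ≠ -11
Before assert 3*w + 2 ≤ 2*w + 4 ∧ w + 2 ≥ 2*h + 9: w ≤ 2 ∧ w ≥ 2*h + 7 ∧ (h ≤ -3 ↔ w ≠ -11)
Answer: WP = w ≤ 2 ∧ w ≥ 2*h + 7 ∧ (h ≤ -3 ↔ w ≠ -11)


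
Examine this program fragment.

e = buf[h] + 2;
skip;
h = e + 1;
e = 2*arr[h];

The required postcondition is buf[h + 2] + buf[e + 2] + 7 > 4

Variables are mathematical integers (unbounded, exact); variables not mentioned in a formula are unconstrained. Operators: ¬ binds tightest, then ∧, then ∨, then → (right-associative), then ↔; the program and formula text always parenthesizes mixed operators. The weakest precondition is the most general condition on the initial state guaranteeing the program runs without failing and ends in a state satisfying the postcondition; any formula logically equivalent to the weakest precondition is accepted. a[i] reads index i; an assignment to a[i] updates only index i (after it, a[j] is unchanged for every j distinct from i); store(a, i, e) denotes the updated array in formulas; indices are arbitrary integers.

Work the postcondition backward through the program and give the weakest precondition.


Working backward. After the program, the postcondition buf[h + 2] + buf[e + 2] + 7 > 4 must hold; in canonical form it is buf[e + 2] + buf[h + 2] > -3.
Before e := 2*arr[h]: buf[2*arr[h] + 2] + buf[h + 2] > -3
Before h := e + 1: buf[2*arr[e + 1] + 2] + buf[e + 3] > -3
Before skip: buf[2*arr[e + 1] + 2] + buf[e + 3] > -3
Before e := buf[h] + 2: buf[2*arr[buf[h] + 3] + 2] + buf[buf[h] + 5] > -3
Answer: WP = buf[2*arr[buf[h] + 3] + 2] + buf[buf[h] + 5] > -3


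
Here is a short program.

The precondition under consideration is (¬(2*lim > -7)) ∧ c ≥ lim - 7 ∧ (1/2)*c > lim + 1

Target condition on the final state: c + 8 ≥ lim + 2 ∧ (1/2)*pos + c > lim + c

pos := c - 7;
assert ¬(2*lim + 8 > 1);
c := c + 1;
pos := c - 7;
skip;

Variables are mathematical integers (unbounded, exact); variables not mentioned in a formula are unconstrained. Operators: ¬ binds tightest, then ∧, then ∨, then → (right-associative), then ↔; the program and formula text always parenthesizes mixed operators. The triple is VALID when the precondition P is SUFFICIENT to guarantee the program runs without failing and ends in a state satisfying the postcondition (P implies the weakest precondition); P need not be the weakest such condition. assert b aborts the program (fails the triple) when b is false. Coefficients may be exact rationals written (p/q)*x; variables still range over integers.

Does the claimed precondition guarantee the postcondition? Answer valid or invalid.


Working backward. After the program, the postcondition c + 8 ≥ lim + 2 ∧ (1/2)*pos + c > lim + c must hold; in canonical form it is c ≥ lim - 6 ∧ (1/2)*pos > lim.
Before skip: c ≥ lim - 6 ∧ (1/2)*pos > lim
Before pos := c - 7: c ≥ lim - 6 ∧ (1/2)*c > lim + 7/2
Before c := c + 1: c ≥ lim - 7 ∧ (1/2)*c > lim + 3
Before assert ¬(2*lim + 8 > 1): (¬(2*lim > -7)) ∧ c ≥ lim - 7 ∧ (1/2)*c > lim + 3
Before pos := c - 7: (¬(2*lim > -7)) ∧ c ≥ lim - 7 ∧ (1/2)*c > lim + 3
The weakest precondition is (¬(2*lim > -7)) ∧ c ≥ lim - 7 ∧ (1/2)*c > lim + 3.
Check whether (¬(2*lim > -7)) ∧ c ≥ lim - 7 ∧ (1/2)*c > lim + 1 implies it.
Countermodel: at the initial state c = -2, lim = -4, the precondition holds but the weakest precondition fails.
Answer: invalid


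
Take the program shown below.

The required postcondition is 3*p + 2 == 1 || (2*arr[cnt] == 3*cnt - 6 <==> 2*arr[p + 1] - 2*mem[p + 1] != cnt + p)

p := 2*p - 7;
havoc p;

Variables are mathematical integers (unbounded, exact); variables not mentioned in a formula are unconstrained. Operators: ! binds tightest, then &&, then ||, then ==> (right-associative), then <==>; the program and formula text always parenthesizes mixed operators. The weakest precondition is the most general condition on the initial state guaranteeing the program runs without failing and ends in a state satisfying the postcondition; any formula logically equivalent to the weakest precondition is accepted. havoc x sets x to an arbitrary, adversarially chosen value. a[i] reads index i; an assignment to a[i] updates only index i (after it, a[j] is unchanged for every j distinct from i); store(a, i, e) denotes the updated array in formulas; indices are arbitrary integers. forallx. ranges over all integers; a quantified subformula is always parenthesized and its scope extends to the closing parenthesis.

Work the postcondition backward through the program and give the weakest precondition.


Working backward. After the program, the postcondition 3*p + 2 == 1 || (2*arr[cnt] == 3*cnt - 6 <==> 2*arr[p + 1] - 2*mem[p + 1] != cnt + p) must hold; in canonical form it is 3*p == -1 || (2*arr[cnt] == 3*cnt - 6 <==> 2*arr[p + 1] != 2*mem[p + 1] + cnt + p).
Before havoc p: forall p_1. (3*p_1 == -1 || (2*arr[cnt] == 3*cnt - 6 <==> 2*arr[p_1 + 1] != 2*mem[p_1 + 1] + cnt + p_1))
Before p := 2*p - 7: forall p_1. (3*p_1 == -1 || (2*arr[cnt] == 3*cnt - 6 <==> 2*arr[p_1 + 1] != 2*mem[p_1 + 1] + cnt + p_1))
Answer: WP = forall p_1. (3*p_1 == -1 || (2*arr[cnt] == 3*cnt - 6 <==> 2*arr[p_1 + 1] != 2*mem[p_1 + 1] + cnt + p_1))


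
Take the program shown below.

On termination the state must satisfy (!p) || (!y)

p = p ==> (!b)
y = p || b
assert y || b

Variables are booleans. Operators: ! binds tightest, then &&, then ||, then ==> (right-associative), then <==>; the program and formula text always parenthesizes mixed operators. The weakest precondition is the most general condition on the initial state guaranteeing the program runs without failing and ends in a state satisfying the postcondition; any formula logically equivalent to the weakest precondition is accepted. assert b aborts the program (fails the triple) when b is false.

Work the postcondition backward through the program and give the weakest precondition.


Working backward. After the program, (!p) || (!y) must hold.
Before assert y || b: (y || b) && ((!p) || (!y))
Before y := p || b: (p || b) && ((!p) || (!(p || b)))
Before p := p ==> (!b): ((p ==> (!b)) || b) && ((!(p ==> (!b))) || (!((p ==> (!b)) || b)))
Answer: WP = ((p ==> (!b)) || b) && ((!(p ==> (!b))) || (!((p ==> (!b)) || b)))


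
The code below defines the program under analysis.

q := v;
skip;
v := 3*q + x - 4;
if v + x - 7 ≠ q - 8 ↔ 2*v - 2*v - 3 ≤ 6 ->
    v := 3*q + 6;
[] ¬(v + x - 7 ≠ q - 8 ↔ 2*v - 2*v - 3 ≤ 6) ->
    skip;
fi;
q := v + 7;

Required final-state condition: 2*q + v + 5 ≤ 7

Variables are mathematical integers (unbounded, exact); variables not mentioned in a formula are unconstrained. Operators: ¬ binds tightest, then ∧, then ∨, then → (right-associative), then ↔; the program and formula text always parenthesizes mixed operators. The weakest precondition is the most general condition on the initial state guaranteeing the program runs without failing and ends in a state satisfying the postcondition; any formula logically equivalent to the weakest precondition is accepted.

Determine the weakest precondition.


Working backward. After the program, the postcondition 2*q + v + 5 ≤ 7 must hold; in canonical form it is 2*q + v ≤ 2.
Before q := v + 7: 3*v ≤ -12
Then branch requires 9*q ≤ -30; else branch requires 3*v ≤ -12.
Before the if: (v + x ≠ q - 1 → 9*q ≤ -30) ∧ ((¬(v + x ≠ q - 1)) → 3*v ≤ -12)
Before v := 3*q + x - 4: (2*q + 2*x ≠ 3 → 9*q ≤ -30) ∧ ((¬(2*q + 2*x ≠ 3)) → 9*q + 3*x ≤ 0)
Before skip: (2*q + 2*x ≠ 3 → 9*q ≤ -30) ∧ ((¬(2*q + 2*x ≠ 3)) → 9*q + 3*x ≤ 0)
Before q := v: (2*v + 2*x ≠ 3 → 9*v ≤ -30) ∧ ((¬(2*v + 2*x ≠ 3)) → 9*v + 3*x ≤ 0)
Answer: WP = (2*v + 2*x ≠ 3 → 9*v ≤ -30) ∧ ((¬(2*v + 2*x ≠ 3)) → 9*v + 3*x ≤ 0)


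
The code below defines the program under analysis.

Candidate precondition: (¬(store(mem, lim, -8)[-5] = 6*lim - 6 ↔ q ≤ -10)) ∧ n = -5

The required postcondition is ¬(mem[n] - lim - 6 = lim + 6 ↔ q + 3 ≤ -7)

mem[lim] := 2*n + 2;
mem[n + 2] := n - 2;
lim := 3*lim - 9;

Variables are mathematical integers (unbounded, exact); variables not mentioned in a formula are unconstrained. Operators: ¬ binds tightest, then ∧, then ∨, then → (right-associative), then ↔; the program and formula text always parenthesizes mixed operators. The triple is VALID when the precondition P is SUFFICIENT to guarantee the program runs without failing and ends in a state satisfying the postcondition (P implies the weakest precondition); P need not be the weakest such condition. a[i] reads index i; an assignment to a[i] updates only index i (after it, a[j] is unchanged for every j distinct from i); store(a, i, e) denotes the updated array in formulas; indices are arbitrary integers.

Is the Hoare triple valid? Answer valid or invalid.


Working backward. After the program, the postcondition ¬(mem[n] - lim - 6 = lim + 6 ↔ q + 3 ≤ -7) must hold; in canonical form it is ¬(mem[n] = 2*lim + 12 ↔ q ≤ -10).
Before lim := 3*lim - 9: ¬(mem[n] = 6*lim - 6 ↔ q ≤ -10)
Before mem[n + 2] := n - 2: ¬(store(mem, n + 2, n - 2)[n] = 6*lim - 6 ↔ q ≤ -10)
Before mem[lim] := 2*n + 2: ¬(store(store(mem, lim, 2*n + 2), n + 2, n - 2)[n] = 6*lim - 6 ↔ q ≤ -10)
The weakest precondition is ¬(store(store(mem, lim, 2*n + 2), n + 2, n - 2)[n] = 6*lim - 6 ↔ q ≤ -10).
Check whether (¬(store(mem, lim, -8)[-5] = 6*lim - 6 ↔ q ≤ -10)) ∧ n = -5 implies it.
Every state satisfying the precondition satisfies the weakest precondition: the implication holds.
Answer: valid


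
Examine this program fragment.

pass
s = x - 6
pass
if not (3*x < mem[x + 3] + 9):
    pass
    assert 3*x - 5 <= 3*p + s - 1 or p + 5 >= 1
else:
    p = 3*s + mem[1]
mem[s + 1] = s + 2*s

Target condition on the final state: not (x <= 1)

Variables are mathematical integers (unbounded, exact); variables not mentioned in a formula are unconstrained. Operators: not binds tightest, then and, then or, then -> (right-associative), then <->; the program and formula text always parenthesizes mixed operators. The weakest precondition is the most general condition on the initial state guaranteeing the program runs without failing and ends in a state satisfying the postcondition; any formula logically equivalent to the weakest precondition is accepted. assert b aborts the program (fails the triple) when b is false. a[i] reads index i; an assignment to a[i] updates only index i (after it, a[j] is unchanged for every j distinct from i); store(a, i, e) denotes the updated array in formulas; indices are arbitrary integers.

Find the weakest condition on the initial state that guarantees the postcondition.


Working backward. After the program, not (x <= 1) must hold.
Before mem[s + 1] := s + 2*s: not (x <= 1)
Then branch requires (3*x <= 3*p + s + 4 or p >= -4) and (not (x <= 1)); else branch requires not (x <= 1).
Before the if: ((not (3*x < mem[x + 3] + 9)) -> ((3*x <= 3*p + s + 4 or p >= -4) and (not (x <= 1)))) and (3*x < mem[x + 3] + 9 -> (not (x <= 1)))
Before skip: ((not (3*x < mem[x + 3] + 9)) -> ((3*x <= 3*p + s + 4 or p >= -4) and (not (x <= 1)))) and (3*x < mem[x + 3] + 9 -> (not (x <= 1)))
Before s := x - 6: ((not (3*x < mem[x + 3] + 9)) -> ((2*x <= 3*p - 2 or p >= -4) and (not (x <= 1)))) and (3*x < mem[x + 3] + 9 -> (not (x <= 1)))
Before skip: ((not (3*x < mem[x + 3] + 9)) -> ((2*x <= 3*p - 2 or p >= -4) and (not (x <= 1)))) and (3*x < mem[x + 3] + 9 -> (not (x <= 1)))
Answer: WP = ((not (3*x < mem[x + 3] + 9)) -> ((2*x <= 3*p - 2 or p >= -4) and (not (x <= 1)))) and (3*x < mem[x + 3] + 9 -> (not (x <= 1)))


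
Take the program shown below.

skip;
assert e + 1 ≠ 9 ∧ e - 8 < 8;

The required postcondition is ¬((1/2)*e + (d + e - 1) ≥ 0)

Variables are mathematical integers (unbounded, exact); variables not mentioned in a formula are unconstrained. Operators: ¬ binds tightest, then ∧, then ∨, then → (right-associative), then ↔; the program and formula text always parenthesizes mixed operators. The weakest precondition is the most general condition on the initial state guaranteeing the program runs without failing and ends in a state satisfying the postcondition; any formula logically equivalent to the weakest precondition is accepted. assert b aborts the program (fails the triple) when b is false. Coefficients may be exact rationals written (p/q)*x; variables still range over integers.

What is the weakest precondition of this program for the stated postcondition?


Working backward. After the program, the postcondition ¬((1/2)*e + (d + e - 1) ≥ 0) must hold; in canonical form it is ¬(d + (3/2)*e ≥ 1).
Before assert e + 1 ≠ 9 ∧ e - 8 < 8: e ≠ 8 ∧ e < 16 ∧ (¬(d + (3/2)*e ≥ 1))
Before skip: e ≠ 8 ∧ e < 16 ∧ (¬(d + (3/2)*e ≥ 1))
Answer: WP = e ≠ 8 ∧ e < 16 ∧ (¬(d + (3/2)*e ≥ 1))


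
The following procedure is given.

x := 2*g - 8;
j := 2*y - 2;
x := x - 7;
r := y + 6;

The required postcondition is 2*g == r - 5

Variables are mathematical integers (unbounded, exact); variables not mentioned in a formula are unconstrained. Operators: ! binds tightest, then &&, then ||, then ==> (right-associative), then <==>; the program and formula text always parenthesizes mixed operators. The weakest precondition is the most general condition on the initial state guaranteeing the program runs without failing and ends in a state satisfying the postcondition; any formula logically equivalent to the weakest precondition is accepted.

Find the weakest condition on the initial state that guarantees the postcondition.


Working backward. After the program, 2*g == r - 5 must hold.
Before r := y + 6: 2*g == y + 1
Before x := x - 7: 2*g == y + 1
Before j := 2*y - 2: 2*g == y + 1
Before x := 2*g - 8: 2*g == y + 1
Answer: WP = 2*g == y + 1


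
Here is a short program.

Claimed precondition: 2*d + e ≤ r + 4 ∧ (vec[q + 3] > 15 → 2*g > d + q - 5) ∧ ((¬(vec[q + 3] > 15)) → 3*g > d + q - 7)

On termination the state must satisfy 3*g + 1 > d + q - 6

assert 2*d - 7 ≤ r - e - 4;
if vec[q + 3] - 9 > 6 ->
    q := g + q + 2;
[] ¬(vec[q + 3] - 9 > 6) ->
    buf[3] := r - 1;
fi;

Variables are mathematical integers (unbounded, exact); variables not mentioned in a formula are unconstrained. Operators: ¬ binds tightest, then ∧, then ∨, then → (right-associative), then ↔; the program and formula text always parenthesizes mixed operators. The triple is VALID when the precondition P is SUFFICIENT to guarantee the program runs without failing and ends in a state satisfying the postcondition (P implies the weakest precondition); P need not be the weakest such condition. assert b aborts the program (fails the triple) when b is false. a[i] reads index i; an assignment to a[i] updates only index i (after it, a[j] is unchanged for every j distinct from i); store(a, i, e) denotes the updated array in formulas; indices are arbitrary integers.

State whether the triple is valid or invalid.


Working backward. After the program, the postcondition 3*g + 1 > d + q - 6 must hold; in canonical form it is 3*g > d + q - 7.
Then branch requires 2*g > d + q - 5; else branch requires 3*g > d + q - 7.
Before the if: (vec[q + 3] > 15 → 2*g > d + q - 5) ∧ ((¬(vec[q + 3] > 15)) → 3*g > d + q - 7)
Before assert 2*d - 7 ≤ r - e - 4: 2*d + e ≤ r + 3 ∧ (vec[q + 3] > 15 → 2*g > d + q - 5) ∧ ((¬(vec[q + 3] > 15)) → 3*g > d + q - 7)
The weakest precondition is 2*d + e ≤ r + 3 ∧ (vec[q + 3] > 15 → 2*g > d + q - 5) ∧ ((¬(vec[q + 3] > 15)) → 3*g > d + q - 7).
Check whether 2*d + e ≤ r + 4 ∧ (vec[q + 3] > 15 → 2*g > d + q - 5) ∧ ((¬(vec[q + 3] > 15)) → 3*g > d + q - 7) implies it.
Countermodel: at the initial state d = 0, e = 4, g = 0, q = 0, r = 0, vec = {[3] = 16, elsewhere 16}, the precondition holds but the weakest precondition fails.
Answer: invalid


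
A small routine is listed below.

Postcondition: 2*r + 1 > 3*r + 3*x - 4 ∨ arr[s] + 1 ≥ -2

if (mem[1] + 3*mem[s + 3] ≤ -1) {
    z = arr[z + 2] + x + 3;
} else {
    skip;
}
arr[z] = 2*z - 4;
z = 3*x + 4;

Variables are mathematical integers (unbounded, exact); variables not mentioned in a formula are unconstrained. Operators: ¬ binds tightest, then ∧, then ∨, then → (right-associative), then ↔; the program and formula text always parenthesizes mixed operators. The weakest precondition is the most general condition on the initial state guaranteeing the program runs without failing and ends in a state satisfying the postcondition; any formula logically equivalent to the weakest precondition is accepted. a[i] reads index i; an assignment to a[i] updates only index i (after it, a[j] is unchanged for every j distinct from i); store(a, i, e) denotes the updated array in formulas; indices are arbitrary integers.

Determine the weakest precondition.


Working backward. After the program, the postcondition 2*r + 1 > 3*r + 3*x - 4 ∨ arr[s] + 1 ≥ -2 must hold; in canonical form it is r + 3*x < 5 ∨ arr[s] ≥ -3.
Before z := 3*x + 4: r + 3*x < 5 ∨ arr[s] ≥ -3
Before arr[z] := 2*z - 4: r + 3*x < 5 ∨ store(arr, z, 2*z - 4)[s] ≥ -3
Then branch requires r + 3*x < 5 ∨ store(arr, arr[z + 2] + x + 3, 2*arr[z + 2] + 2*x + 2)[s] ≥ -3; else branch requires r + 3*x < 5 ∨ store(arr, z, 2*z - 4)[s] ≥ -3.
Before the if: (3*mem[s + 3] + mem[1] ≤ -1 → (r + 3*x < 5 ∨ store(arr, arr[z + 2] + x + 3, 2*arr[z + 2] + 2*x + 2)[s] ≥ -3)) ∧ ((¬(3*mem[s + 3] + mem[1] ≤ -1)) → (r + 3*x < 5 ∨ store(arr, z, 2*z - 4)[s] ≥ -3))
Answer: WP = (3*mem[s + 3] + mem[1] ≤ -1 → (r + 3*x < 5 ∨ store(arr, arr[z + 2] + x + 3, 2*arr[z + 2] + 2*x + 2)[s] ≥ -3)) ∧ ((¬(3*mem[s + 3] + mem[1] ≤ -1)) → (r + 3*x < 5 ∨ store(arr, z, 2*z - 4)[s] ≥ -3))


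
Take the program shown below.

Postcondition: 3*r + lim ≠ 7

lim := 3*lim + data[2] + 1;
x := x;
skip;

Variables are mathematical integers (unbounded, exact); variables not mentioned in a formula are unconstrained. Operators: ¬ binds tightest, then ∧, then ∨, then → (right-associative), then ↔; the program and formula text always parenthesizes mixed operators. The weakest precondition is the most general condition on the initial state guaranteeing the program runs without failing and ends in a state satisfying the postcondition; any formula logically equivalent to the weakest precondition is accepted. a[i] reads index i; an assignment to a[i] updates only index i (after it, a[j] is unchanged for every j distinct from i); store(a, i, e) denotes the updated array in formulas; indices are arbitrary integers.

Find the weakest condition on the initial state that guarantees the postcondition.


Working backward. After the program, the postcondition 3*r + lim ≠ 7 must hold; in canonical form it is lim + 3*r ≠ 7.
Before skip: lim + 3*r ≠ 7
Before x := x: lim + 3*r ≠ 7
Before lim := 3*lim + data[2] + 1: data[2] + 3*lim + 3*r ≠ 6
Answer: WP = data[2] + 3*lim + 3*r ≠ 6


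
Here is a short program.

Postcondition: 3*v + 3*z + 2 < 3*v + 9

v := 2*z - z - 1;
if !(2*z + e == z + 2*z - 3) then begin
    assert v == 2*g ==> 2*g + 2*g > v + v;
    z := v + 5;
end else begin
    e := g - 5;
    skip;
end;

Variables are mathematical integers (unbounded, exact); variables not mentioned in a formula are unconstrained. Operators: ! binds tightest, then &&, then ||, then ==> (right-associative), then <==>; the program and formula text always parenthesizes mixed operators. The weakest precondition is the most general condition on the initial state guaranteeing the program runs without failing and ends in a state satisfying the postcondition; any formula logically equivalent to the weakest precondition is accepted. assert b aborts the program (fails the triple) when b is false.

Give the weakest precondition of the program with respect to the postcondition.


Working backward. After the program, the postcondition 3*v + 3*z + 2 < 3*v + 9 must hold; in canonical form it is 3*z < 7.
Then branch requires (v == 2*g ==> 4*g > 2*v) && 3*v < -8; else branch requires 3*z < 7.
Before the if: ((!(e == z - 3)) ==> ((v == 2*g ==> 4*g > 2*v) && 3*v < -8)) && (e == z - 3 ==> 3*z < 7)
Before v := 2*z - z - 1: ((!(e == z - 3)) ==> ((z == 2*g + 1 ==> 4*g > 2*z - 2) && 3*z < -5)) && (e == z - 3 ==> 3*z < 7)
Answer: WP = ((!(e == z - 3)) ==> ((z == 2*g + 1 ==> 4*g > 2*z - 2) && 3*z < -5)) && (e == z - 3 ==> 3*z < 7)
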